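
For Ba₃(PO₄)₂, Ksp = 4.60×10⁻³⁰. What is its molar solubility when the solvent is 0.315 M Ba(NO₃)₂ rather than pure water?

Ba₃(PO₄)₂(s) ⇌ 3 Ba²⁺(aq) + 2 PO₄³⁻(aq)
With Ba²⁺ already at 0.315 M and s small, take [Ba²⁺] ≈ 0.315 M and [PO₄³⁻] = 2s.
Ksp = [Ba²⁺]^3[PO₄³⁻]^2 = (0.315)^3(2s)^2
(2s)^2 = 4.60×10⁻³⁰ / (0.315)^3 = 1.47×10⁻²⁸
s = 6.07×10⁻¹⁵ M

6.07×10⁻¹⁵ M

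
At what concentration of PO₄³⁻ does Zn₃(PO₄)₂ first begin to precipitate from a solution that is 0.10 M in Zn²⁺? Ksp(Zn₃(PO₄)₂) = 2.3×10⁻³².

A salt starts to precipitate once the ion product Q reaches its Ksp.
Zn₃(PO₄)₂(s) ⇌ 3 Zn²⁺(aq) + 2 PO₄³⁻(aq)
Ksp = [Zn²⁺]^3[PO₄³⁻]^2 = [PO₄³⁻]^2(0.10)^3
[PO₄³⁻]^2 = 2.3×10⁻³² / (0.10)^3 = 2.3×10⁻²⁹
[PO₄³⁻] = 4.8×10⁻¹⁵ M

4.8×10⁻¹⁵ M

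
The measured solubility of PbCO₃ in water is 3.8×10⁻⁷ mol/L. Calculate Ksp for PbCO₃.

PbCO₃(s) ⇌ Pb²⁺(aq) + CO₃²⁻(aq)
Let s be the molar solubility. Then [Pb²⁺] = s and [CO₃²⁻] = s.
Ksp = [Pb²⁺][CO₃²⁻] = s · s = s^2
Ksp = (3.8×10⁻⁷)^2 = 1.4×10⁻¹³

Ksp = 1.4×10⁻¹³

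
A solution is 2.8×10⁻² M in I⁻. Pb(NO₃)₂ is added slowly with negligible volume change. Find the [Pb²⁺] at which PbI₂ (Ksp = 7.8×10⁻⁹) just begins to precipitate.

9.9×10⁻⁶ M

The threshold for precipitation is Q = Ksp.
PbI₂(s) ⇌ Pb²⁺(aq) + 2 I⁻(aq)
Ksp = [Pb²⁺][I⁻]^2 = [Pb²⁺](2.8×10⁻²)^2
[Pb²⁺] = 7.8×10⁻⁹ / (2.8×10⁻²)^2 = 9.9×10⁻⁶
[Pb²⁺] = 9.9×10⁻⁶ M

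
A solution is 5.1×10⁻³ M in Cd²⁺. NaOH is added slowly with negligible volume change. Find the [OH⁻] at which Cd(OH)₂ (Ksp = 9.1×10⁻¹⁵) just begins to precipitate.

1.3×10⁻⁶ M

A salt starts to precipitate once the ion product Q reaches its Ksp.
Cd(OH)₂(s) ⇌ Cd²⁺(aq) + 2 OH⁻(aq)
Ksp = [Cd²⁺][OH⁻]^2 = [OH⁻]^2(5.1×10⁻³)
[OH⁻]^2 = 9.1×10⁻¹⁵ / (5.1×10⁻³) = 1.8×10⁻¹²
[OH⁻] = 1.3×10⁻⁶ M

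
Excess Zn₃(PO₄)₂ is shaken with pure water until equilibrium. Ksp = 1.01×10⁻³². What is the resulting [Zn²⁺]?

4.69×10⁻⁷ M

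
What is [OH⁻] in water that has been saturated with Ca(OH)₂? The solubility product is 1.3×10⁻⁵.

3.0×10⁻² M

Ca(OH)₂(s) ⇌ Ca²⁺(aq) + 2 OH⁻(aq)
Call the molar solubility s, so that [Ca²⁺] = s and [OH⁻] = 2s.
Ksp = [Ca²⁺][OH⁻]^2 = s · (2s)^2 = 4s^3 = 1.3×10⁻⁵
s = 1.5×10⁻² mol L⁻¹
[OH⁻] = 2s = 3.0×10⁻² mol L⁻¹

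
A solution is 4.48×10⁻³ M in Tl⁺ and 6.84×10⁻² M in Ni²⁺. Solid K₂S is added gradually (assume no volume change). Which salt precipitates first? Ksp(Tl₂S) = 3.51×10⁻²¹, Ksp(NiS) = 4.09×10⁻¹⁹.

NiS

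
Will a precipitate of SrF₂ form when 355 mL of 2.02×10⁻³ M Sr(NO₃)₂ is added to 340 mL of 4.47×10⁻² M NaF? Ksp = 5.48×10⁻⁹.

Yes

The combined volume is 695 mL.
[Sr²⁺] = (2.02×10⁻³)(355)/695 = 1.03×10⁻³ M
[F⁻] = (4.47×10⁻²)(340)/695 = 2.19×10⁻² M
Q = [Sr²⁺][F⁻]^2 = 4.93×10⁻⁷
Since Q (4.93×10⁻⁷) exceeds Ksp (5.48×10⁻⁹), SrF₂ will precipitate.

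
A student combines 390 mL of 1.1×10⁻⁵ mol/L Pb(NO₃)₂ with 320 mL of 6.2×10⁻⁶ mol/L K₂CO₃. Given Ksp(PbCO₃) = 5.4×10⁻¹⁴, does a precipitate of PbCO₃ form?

The combined volume is 710 mL.
[Pb²⁺] = (1.1×10⁻⁵)(390)/710 = 6.0×10⁻⁶ mol/L
[CO₃²⁻] = (6.2×10⁻⁶)(320)/710 = 2.8×10⁻⁶ mol/L
Q = [Pb²⁺][CO₃²⁻] = 1.7×10⁻¹¹
Because Q > Ksp (1.7×10⁻¹¹ vs 5.4×10⁻¹⁴), a precipitate of PbCO₃ forms.

Yes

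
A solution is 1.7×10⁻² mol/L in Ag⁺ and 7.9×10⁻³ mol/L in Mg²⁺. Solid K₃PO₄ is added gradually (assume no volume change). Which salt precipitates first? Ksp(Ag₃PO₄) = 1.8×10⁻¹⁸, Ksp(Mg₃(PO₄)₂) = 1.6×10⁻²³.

Ag₃PO₄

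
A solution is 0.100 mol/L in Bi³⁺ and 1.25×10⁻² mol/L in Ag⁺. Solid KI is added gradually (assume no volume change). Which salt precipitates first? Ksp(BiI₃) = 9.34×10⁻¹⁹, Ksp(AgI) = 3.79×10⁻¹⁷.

AgI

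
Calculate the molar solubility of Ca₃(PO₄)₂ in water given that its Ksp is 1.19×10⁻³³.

1.02×10⁻⁷ M

Ca₃(PO₄)₂(s) ⇌ 3 Ca²⁺(aq) + 2 PO₄³⁻(aq)
For each mole of Ca₃(PO₄)₂ that dissolves per liter, [Ca²⁺] = 3s and [PO₄³⁻] = 2s; let s denote this solubility.
Ksp = [Ca²⁺]^3[PO₄³⁻]^2 = (3s)^3 · (2s)^2 = 108s^5
108s^5 = 1.19×10⁻³³  ⇒  s^5 = 1.10×10⁻³⁵
Taking the 5th root, s = 1.02×10⁻⁷ mol L⁻¹.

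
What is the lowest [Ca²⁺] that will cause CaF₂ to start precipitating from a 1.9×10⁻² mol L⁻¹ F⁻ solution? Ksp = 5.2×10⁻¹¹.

1.4×10⁻⁷ M

The threshold for precipitation is Q = Ksp.
CaF₂(s) ⇌ Ca²⁺(aq) + 2 F⁻(aq)
Ksp = [Ca²⁺][F⁻]^2 = [Ca²⁺](1.9×10⁻²)^2
[Ca²⁺] = 5.2×10⁻¹¹ / (1.9×10⁻²)^2 = 1.4×10⁻⁷
[Ca²⁺] = 1.4×10⁻⁷ mol L⁻¹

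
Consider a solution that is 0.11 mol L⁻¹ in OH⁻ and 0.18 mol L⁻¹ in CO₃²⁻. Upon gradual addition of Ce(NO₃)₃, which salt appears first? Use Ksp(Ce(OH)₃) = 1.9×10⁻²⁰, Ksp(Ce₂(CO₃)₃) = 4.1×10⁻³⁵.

Precipitation begins when Q = Ksp.
For Ce(OH)₃: [Ce³⁺] = (Ksp/[OH⁻]^3) = 1.4×10⁻¹⁷ mol L⁻¹
For Ce₂(CO₃)₃: [Ce³⁺] = (Ksp/[CO₃²⁻]^3)^(1/2) = 8.4×10⁻¹⁷ mol L⁻¹
The smaller threshold [Ce³⁺] is reached first, so Ce(OH)₃ precipitates first.

Ce(OH)₃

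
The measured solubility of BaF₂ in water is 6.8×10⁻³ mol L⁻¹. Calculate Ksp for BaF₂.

Ksp = 1.3×10⁻⁶

BaF₂(s) ⇌ Ba²⁺(aq) + 2 F⁻(aq)
Call the molar solubility s, so that [Ba²⁺] = s and [F⁻] = 2s.
Ksp = [Ba²⁺][F⁻]^2 = s · (2s)^2 = 4s^3
Ksp = 4 × (6.8×10⁻³)^3 = 1.3×10⁻⁶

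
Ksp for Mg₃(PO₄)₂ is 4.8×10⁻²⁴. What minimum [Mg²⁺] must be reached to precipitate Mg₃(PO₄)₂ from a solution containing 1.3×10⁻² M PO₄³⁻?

3.1×10⁻⁷ M

Each salt precipitates once Q = Ksp for that salt.
Mg₃(PO₄)₂(s) ⇌ 3 Mg²⁺(aq) + 2 PO₄³⁻(aq)
Ksp = [Mg²⁺]^3[PO₄³⁻]^2 = [Mg²⁺]^3(1.3×10⁻²)^2
[Mg²⁺]^3 = 4.8×10⁻²⁴ / (1.3×10⁻²)^2 = 2.8×10⁻²⁰
[Mg²⁺] = 3.1×10⁻⁷ M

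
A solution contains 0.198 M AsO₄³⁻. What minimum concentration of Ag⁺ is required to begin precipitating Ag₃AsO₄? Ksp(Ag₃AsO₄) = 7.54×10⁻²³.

Each salt precipitates once Q = Ksp for that salt.
Ag₃AsO₄(s) ⇌ 3 Ag⁺(aq) + AsO₄³⁻(aq)
Ksp = [Ag⁺]^3[AsO₄³⁻] = [Ag⁺]^3(0.198)
[Ag⁺]^3 = 7.54×10⁻²³ / (0.198) = 3.81×10⁻²²
[Ag⁺] = 7.25×10⁻⁸ M

7.25×10⁻⁸ M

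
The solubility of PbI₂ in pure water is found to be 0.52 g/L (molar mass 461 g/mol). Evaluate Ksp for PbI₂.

Ksp = 5.7×10⁻⁹

s = (0.52 g L⁻¹)/(461 g mol⁻¹) = 1.128×10⁻³ M
PbI₂(s) ⇌ Pb²⁺(aq) + 2 I⁻(aq)
If s mol/L of PbI₂ dissolves, [Pb²⁺] = s and [I⁻] = 2s.
Ksp = [Pb²⁺][I⁻]^2 = s · (2s)^2 = 4s^3
Ksp = 4 × (1.128×10⁻³)^3 = 5.7×10⁻⁹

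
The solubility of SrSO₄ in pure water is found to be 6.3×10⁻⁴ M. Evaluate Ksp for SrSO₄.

Ksp = 4.0×10⁻⁷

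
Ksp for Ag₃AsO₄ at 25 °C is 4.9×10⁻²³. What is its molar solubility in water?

1.2×10⁻⁶ M

Ag₃AsO₄(s) ⇌ 3 Ag⁺(aq) + AsO₄³⁻(aq)
Call the molar solubility s, so that [Ag⁺] = 3s and [AsO₄³⁻] = s.
Ksp = [Ag⁺]^3[AsO₄³⁻] = (3s)^3 · s = 27s^4
27s^4 = 4.9×10⁻²³  ⇒  s^4 = 1.8×10⁻²⁴
s = (1.8×10⁻²⁴)^(1/4) = 1.2×10⁻⁶ mol L⁻¹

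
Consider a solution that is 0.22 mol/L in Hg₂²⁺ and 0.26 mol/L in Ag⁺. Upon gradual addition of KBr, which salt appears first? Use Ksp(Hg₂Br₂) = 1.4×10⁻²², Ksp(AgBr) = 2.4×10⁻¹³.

The threshold for precipitation is Q = Ksp.
For Hg₂Br₂: [Br⁻] = (Ksp/[Hg₂²⁺])^(1/2) = 2.5×10⁻¹¹ mol/L
For AgBr: [Br⁻] = (Ksp/[Ag⁺]) = 9.2×10⁻¹³ mol/L
AgBr requires the lower [Br⁻], so it precipitates first.

AgBr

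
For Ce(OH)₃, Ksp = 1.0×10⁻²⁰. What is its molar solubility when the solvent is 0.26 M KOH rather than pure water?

5.7×10⁻¹⁹ M

Ce(OH)₃(s) ⇌ Ce³⁺(aq) + 3 OH⁻(aq)
OH⁻ is already present at 0.26 M. If s mol/L of Ce(OH)₃ dissolves, [Ce³⁺] = s while [OH⁻] ≈ 0.26 M.
Ksp = [Ce³⁺][OH⁻]^3 = s(0.26)^3
s = 1.0×10⁻²⁰ / (0.26)^3 = 5.7×10⁻¹⁹
s = 5.7×10⁻¹⁹ M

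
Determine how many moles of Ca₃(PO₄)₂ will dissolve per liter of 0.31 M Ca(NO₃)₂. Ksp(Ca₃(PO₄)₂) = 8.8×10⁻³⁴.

8.6×10⁻¹⁷ M

Ca₃(PO₄)₂(s) ⇌ 3 Ca²⁺(aq) + 2 PO₄³⁻(aq)
Let s be the solubility of Ca₃(PO₄)₂ here. The common ion gives [Ca²⁺] ≈ 0.31 M, and [PO₄³⁻] = 2s.
Ksp = [Ca²⁺]^3[PO₄³⁻]^2 = (0.31)^3(2s)^2
(2s)^2 = 8.8×10⁻³⁴ / (0.31)^3 = 3.0×10⁻³²
s = 8.6×10⁻¹⁷ M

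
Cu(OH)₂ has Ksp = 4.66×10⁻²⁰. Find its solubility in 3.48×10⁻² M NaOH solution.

Cu(OH)₂(s) ⇌ Cu²⁺(aq) + 2 OH⁻(aq)
The solution already contains OH⁻ at 3.48×10⁻² M. Let s be the molar solubility of Cu(OH)₂.
[OH⁻] ≈ 3.48×10⁻² M (common ion dominates); [Cu²⁺] = s.
Ksp = [Cu²⁺][OH⁻]^2 = s(3.48×10⁻²)^2
s = 4.66×10⁻²⁰ / (3.48×10⁻²)^2 = 3.85×10⁻¹⁷
s = 3.85×10⁻¹⁷ M

3.85×10⁻¹⁷ M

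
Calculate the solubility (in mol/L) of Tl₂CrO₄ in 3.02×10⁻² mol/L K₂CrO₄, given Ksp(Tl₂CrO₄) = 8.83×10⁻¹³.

2.70×10⁻⁶ M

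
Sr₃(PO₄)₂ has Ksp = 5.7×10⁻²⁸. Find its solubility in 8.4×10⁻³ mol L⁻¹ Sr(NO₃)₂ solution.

Sr₃(PO₄)₂(s) ⇌ 3 Sr²⁺(aq) + 2 PO₄³⁻(aq)
Let s be the solubility of Sr₃(PO₄)₂ here. The common ion gives [Sr²⁺] ≈ 8.4×10⁻³ mol L⁻¹, and [PO₄³⁻] = 2s.
Ksp = [Sr²⁺]^3[PO₄³⁻]^2 = (8.4×10⁻³)^3(2s)^2
(2s)^2 = 5.7×10⁻²⁸ / (8.4×10⁻³)^3 = 9.6×10⁻²²
s = 1.6×10⁻¹¹ mol L⁻¹

1.6×10⁻¹¹ M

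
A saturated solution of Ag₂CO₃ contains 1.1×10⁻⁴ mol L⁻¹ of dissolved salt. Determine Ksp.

Ksp = 5.3×10⁻¹²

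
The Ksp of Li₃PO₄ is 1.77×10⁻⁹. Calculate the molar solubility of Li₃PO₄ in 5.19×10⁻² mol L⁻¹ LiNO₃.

1.27×10⁻⁵ M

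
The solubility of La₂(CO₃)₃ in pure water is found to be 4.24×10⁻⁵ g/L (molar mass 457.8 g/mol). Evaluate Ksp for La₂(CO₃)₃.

Ksp = 7.36×10⁻³⁴

s = (4.24×10⁻⁵ g L⁻¹)/(457.8 g mol⁻¹) = 9.2617×10⁻⁸ M
La₂(CO₃)₃(s) ⇌ 2 La³⁺(aq) + 3 CO₃²⁻(aq)
With molar solubility s: [La³⁺] = 2s, [CO₃²⁻] = 3s.
Ksp = [La³⁺]^2[CO₃²⁻]^3 = (2s)^2 · (3s)^3 = 108s^5
Ksp = 108 × (9.2617×10⁻⁸)^5 = 7.36×10⁻³⁴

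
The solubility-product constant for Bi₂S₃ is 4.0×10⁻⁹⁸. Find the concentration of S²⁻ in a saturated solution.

3.9×10⁻²⁰ M

Bi₂S₃(s) ⇌ 2 Bi³⁺(aq) + 3 S²⁻(aq)
Let s be the molar solubility. Then [Bi³⁺] = 2s and [S²⁻] = 3s.
Ksp = [Bi³⁺]^2[S²⁻]^3 = (2s)^2 · (3s)^3 = 108s^5 = 4.0×10⁻⁹⁸
s = 1.3×10⁻²⁰ mol L⁻¹
[S²⁻] = 3s = 3.9×10⁻²⁰ mol L⁻¹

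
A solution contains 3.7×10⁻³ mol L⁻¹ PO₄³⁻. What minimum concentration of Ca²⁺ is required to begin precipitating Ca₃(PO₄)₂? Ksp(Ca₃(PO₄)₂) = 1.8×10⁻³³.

5.1×10⁻¹⁰ M

Precipitation begins when Q = Ksp.
Ca₃(PO₄)₂(s) ⇌ 3 Ca²⁺(aq) + 2 PO₄³⁻(aq)
Ksp = [Ca²⁺]^3[PO₄³⁻]^2 = [Ca²⁺]^3(3.7×10⁻³)^2
[Ca²⁺]^3 = 1.8×10⁻³³ / (3.7×10⁻³)^2 = 1.3×10⁻²⁸
[Ca²⁺] = 5.1×10⁻¹⁰ mol L⁻¹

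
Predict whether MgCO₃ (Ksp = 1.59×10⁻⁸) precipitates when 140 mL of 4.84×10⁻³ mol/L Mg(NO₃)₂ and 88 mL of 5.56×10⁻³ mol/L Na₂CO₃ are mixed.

Yes

The combined volume is 228 mL.
[Mg²⁺] = (4.84×10⁻³)(140)/228 = 2.97×10⁻³ mol/L
[CO₃²⁻] = (5.56×10⁻³)(88)/228 = 2.15×10⁻³ mol/L
Q = [Mg²⁺][CO₃²⁻] = 6.38×10⁻⁶
Because Q > Ksp (6.38×10⁻⁶ vs 1.59×10⁻⁸), a precipitate of MgCO₃ forms.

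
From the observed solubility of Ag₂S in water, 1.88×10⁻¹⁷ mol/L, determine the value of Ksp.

Ksp = 2.66×10⁻⁵⁰

Ag₂S(s) ⇌ 2 Ag⁺(aq) + S²⁻(aq)
Call the molar solubility s, so that [Ag⁺] = 2s and [S²⁻] = s.
Ksp = [Ag⁺]^2[S²⁻] = (2s)^2 · s = 4s^3
Ksp = 4 × (1.88×10⁻¹⁷)^3 = 2.66×10⁻⁵⁰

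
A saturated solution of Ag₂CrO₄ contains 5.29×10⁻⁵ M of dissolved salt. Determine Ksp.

Ksp = 5.92×10⁻¹³

Ag₂CrO₄(s) ⇌ 2 Ag⁺(aq) + CrO₄²⁻(aq)
If s mol/L of Ag₂CrO₄ dissolves, [Ag⁺] = 2s and [CrO₄²⁻] = s.
Ksp = [Ag⁺]^2[CrO₄²⁻] = (2s)^2 · s = 4s^3
Ksp = 4 × (5.29×10⁻⁵)^3 = 5.92×10⁻¹³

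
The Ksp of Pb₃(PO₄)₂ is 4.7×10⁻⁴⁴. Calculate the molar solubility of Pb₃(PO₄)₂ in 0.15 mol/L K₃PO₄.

Pb₃(PO₄)₂(s) ⇌ 3 Pb²⁺(aq) + 2 PO₄³⁻(aq)
The solution already contains PO₄³⁻ at 0.15 mol/L. Let s be the molar solubility of Pb₃(PO₄)₂.
[PO₄³⁻] ≈ 0.15 mol/L (common ion dominates); [Pb²⁺] = 3s.
Ksp = [Pb²⁺]^3[PO₄³⁻]^2 = (3s)^3(0.15)^2
(3s)^3 = 4.7×10⁻⁴⁴ / (0.15)^2 = 2.1×10⁻⁴²
s = 4.3×10⁻¹⁵ mol/L

4.3×10⁻¹⁵ M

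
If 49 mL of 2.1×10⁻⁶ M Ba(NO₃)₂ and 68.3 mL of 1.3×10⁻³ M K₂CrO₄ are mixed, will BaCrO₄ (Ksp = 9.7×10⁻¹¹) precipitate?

Total volume after mixing = 49 + 68.3 = 117.3 mL.
[Ba²⁺] = (2.1×10⁻⁶)(49)/117.3 = 8.8×10⁻⁷ M
[CrO₄²⁻] = (1.3×10⁻³)(68.3)/117.3 = 7.6×10⁻⁴ M
Q = [Ba²⁺][CrO₄²⁻] = 6.6×10⁻¹⁰
Because Q > Ksp (6.6×10⁻¹⁰ vs 9.7×10⁻¹¹), a precipitate of BaCrO₄ forms.

Yes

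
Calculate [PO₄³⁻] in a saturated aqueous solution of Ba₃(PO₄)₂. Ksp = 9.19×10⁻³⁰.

Ba₃(PO₄)₂(s) ⇌ 3 Ba²⁺(aq) + 2 PO₄³⁻(aq)
If s mol/L of Ba₃(PO₄)₂ dissolves, [Ba²⁺] = 3s and [PO₄³⁻] = 2s.
Ksp = [Ba²⁺]^3[PO₄³⁻]^2 = (3s)^3 · (2s)^2 = 108s^5 = 9.19×10⁻³⁰
s = 6.11×10⁻⁷ M
[PO₄³⁻] = 2s = 1.22×10⁻⁶ M

1.22×10⁻⁶ M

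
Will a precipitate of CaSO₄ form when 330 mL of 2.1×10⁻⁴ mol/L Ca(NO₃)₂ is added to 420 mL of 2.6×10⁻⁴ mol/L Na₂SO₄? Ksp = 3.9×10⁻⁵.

No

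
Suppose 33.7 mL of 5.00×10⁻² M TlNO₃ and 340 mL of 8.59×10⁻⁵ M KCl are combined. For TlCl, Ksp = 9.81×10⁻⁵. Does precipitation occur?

No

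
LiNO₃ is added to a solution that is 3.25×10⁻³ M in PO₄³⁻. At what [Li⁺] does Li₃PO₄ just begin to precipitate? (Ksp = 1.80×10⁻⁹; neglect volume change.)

8.21×10⁻³ M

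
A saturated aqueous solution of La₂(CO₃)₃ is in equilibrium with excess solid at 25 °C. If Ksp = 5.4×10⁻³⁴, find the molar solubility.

La₂(CO₃)₃(s) ⇌ 2 La³⁺(aq) + 3 CO₃²⁻(aq)
For each mole of La₂(CO₃)₃ that dissolves per liter, [La³⁺] = 2s and [CO₃²⁻] = 3s; let s denote this solubility.
Ksp = [La³⁺]^2[CO₃²⁻]^3 = (2s)^2 · (3s)^3 = 108s^5
108s^5 = 5.4×10⁻³⁴  ⇒  s^5 = 5.0×10⁻³⁶
Taking the 5th root, s = 8.7×10⁻⁸ mol/L.

8.7×10⁻⁸ M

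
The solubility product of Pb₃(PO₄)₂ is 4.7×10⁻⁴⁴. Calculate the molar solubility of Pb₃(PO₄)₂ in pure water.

Pb₃(PO₄)₂(s) ⇌ 3 Pb²⁺(aq) + 2 PO₄³⁻(aq)
If s mol/L of Pb₃(PO₄)₂ dissolves, [Pb²⁺] = 3s and [PO₄³⁻] = 2s.
Ksp = [Pb²⁺]^3[PO₄³⁻]^2 = (3s)^3 · (2s)^2 = 108s^5
108s^5 = 4.7×10⁻⁴⁴  ⇒  s^5 = 4.4×10⁻⁴⁶
s = 8.5×10⁻¹⁰ mol L⁻¹

8.5×10⁻¹⁰ M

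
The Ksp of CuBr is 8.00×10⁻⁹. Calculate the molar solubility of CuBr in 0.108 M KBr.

CuBr(s) ⇌ Cu⁺(aq) + Br⁻(aq)
The solution already contains Br⁻ at 0.108 M. Let s be the molar solubility of CuBr.
[Br⁻] ≈ 0.108 M (common ion dominates); [Cu⁺] = s.
Ksp = [Cu⁺][Br⁻] = s(0.108)
s = 8.00×10⁻⁹ / (0.108) = 7.41×10⁻⁸
s = 7.41×10⁻⁸ M

7.41×10⁻⁸ M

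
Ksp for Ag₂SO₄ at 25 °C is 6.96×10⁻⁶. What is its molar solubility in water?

Ag₂SO₄(s) ⇌ 2 Ag⁺(aq) + SO₄²⁻(aq)
Call the molar solubility s, so that [Ag⁺] = 2s and [SO₄²⁻] = s.
Ksp = [Ag⁺]^2[SO₄²⁻] = (2s)^2 · s = 4s^3
4s^3 = 6.96×10⁻⁶  ⇒  s^3 = 1.74×10⁻⁶
s = (1.74×10⁻⁶)^(1/3) = 1.20×10⁻² M

1.20×10⁻² M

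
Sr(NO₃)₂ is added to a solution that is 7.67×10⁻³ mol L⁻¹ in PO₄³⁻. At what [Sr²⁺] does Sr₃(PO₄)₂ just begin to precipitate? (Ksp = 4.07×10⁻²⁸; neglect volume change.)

1.91×10⁻⁸ M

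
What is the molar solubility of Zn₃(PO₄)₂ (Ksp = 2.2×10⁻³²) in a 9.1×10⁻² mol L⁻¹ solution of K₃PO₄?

4.6×10⁻¹¹ M

Zn₃(PO₄)₂(s) ⇌ 3 Zn²⁺(aq) + 2 PO₄³⁻(aq)
The solution already contains PO₄³⁻ at 9.1×10⁻² mol L⁻¹. Let s be the molar solubility of Zn₃(PO₄)₂.
[PO₄³⁻] ≈ 9.1×10⁻² mol L⁻¹ (common ion dominates); [Zn²⁺] = 3s.
Ksp = [Zn²⁺]^3[PO₄³⁻]^2 = (3s)^3(9.1×10⁻²)^2
(3s)^3 = 2.2×10⁻³² / (9.1×10⁻²)^2 = 2.7×10⁻³⁰
s = 4.6×10⁻¹¹ mol L⁻¹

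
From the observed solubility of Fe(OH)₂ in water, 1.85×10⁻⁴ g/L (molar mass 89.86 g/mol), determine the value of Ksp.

s = (1.85×10⁻⁴ g L⁻¹)/(89.86 g mol⁻¹) = 2.0588×10⁻⁶ M
Fe(OH)₂(s) ⇌ Fe²⁺(aq) + 2 OH⁻(aq)
For each mole of Fe(OH)₂ that dissolves per liter, [Fe²⁺] = s and [OH⁻] = 2s; let s denote this solubility.
Ksp = [Fe²⁺][OH⁻]^2 = s · (2s)^2 = 4s^3
Ksp = 4 × (2.0588×10⁻⁶)^3 = 3.49×10⁻¹⁷

Ksp = 3.49×10⁻¹⁷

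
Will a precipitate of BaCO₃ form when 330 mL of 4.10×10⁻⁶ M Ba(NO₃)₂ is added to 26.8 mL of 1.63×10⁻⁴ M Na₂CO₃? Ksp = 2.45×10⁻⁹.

After mixing, V = 330 mL + 26.8 mL = 356.8 mL.
[Ba²⁺] = (4.10×10⁻⁶)(330)/356.8 = 3.79×10⁻⁶ M
[CO₃²⁻] = (1.63×10⁻⁴)(26.8)/356.8 = 1.22×10⁻⁵ M
Q = [Ba²⁺][CO₃²⁻] = 4.64×10⁻¹¹
Q = 4.64×10⁻¹¹ < Ksp = 2.45×10⁻⁹, so the solution is unsaturated and no precipitate forms.

No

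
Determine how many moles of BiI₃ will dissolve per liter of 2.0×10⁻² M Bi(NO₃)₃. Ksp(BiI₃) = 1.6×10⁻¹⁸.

1.4×10⁻⁶ M

BiI₃(s) ⇌ Bi³⁺(aq) + 3 I⁻(aq)
The solution already contains Bi³⁺ at 2.0×10⁻² M. Let s be the molar solubility of BiI₃.
[Bi³⁺] ≈ 2.0×10⁻² M (common ion dominates); [I⁻] = 3s.
Ksp = [Bi³⁺][I⁻]^3 = (2.0×10⁻²)(3s)^3
(3s)^3 = 1.6×10⁻¹⁸ / (2.0×10⁻²) = 8.0×10⁻¹⁷
s = 1.4×10⁻⁶ M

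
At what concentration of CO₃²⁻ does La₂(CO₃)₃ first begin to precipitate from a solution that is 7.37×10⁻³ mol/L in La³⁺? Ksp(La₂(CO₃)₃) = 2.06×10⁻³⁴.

1.56×10⁻¹⁰ M

Precipitation begins when Q = Ksp.
La₂(CO₃)₃(s) ⇌ 2 La³⁺(aq) + 3 CO₃²⁻(aq)
Ksp = [La³⁺]^2[CO₃²⁻]^3 = [CO₃²⁻]^3(7.37×10⁻³)^2
[CO₃²⁻]^3 = 2.06×10⁻³⁴ / (7.37×10⁻³)^2 = 3.79×10⁻³⁰
[CO₃²⁻] = 1.56×10⁻¹⁰ mol/L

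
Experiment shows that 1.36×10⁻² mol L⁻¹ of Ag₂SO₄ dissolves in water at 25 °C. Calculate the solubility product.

Ksp = 1.01×10⁻⁵

Ag₂SO₄(s) ⇌ 2 Ag⁺(aq) + SO₄²⁻(aq)
Let s be the molar solubility. Then [Ag⁺] = 2s and [SO₄²⁻] = s.
Ksp = [Ag⁺]^2[SO₄²⁻] = (2s)^2 · s = 4s^3
Ksp = 4 × (1.36×10⁻²)^3 = 1.01×10⁻⁵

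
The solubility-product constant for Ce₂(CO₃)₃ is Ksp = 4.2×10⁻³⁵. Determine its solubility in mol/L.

5.2×10⁻⁸ M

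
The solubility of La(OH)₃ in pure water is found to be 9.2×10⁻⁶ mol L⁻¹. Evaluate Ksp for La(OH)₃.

Ksp = 1.9×10⁻¹⁹

La(OH)₃(s) ⇌ La³⁺(aq) + 3 OH⁻(aq)
If s mol/L of La(OH)₃ dissolves, [La³⁺] = s and [OH⁻] = 3s.
Ksp = [La³⁺][OH⁻]^3 = s · (3s)^3 = 27s^4
Ksp = 27 × (9.2×10⁻⁶)^4 = 1.9×10⁻¹⁹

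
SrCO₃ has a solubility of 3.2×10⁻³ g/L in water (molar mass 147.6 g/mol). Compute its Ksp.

Convert to molarity: s = 3.2×10⁻³ / 147.6 = 2.168×10⁻⁵ mol/L
SrCO₃(s) ⇌ Sr²⁺(aq) + CO₃²⁻(aq)
Call the molar solubility s, so that [Sr²⁺] = s and [CO₃²⁻] = s.
Ksp = [Sr²⁺][CO₃²⁻] = s · s = s^2
Ksp = (2.168×10⁻⁵)^2 = 4.7×10⁻¹⁰

Ksp = 4.7×10⁻¹⁰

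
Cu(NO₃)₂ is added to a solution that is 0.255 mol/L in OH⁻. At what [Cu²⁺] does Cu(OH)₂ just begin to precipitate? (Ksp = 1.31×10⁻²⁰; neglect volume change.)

2.01×10⁻¹⁹ M

The threshold for precipitation is Q = Ksp.
Cu(OH)₂(s) ⇌ Cu²⁺(aq) + 2 OH⁻(aq)
Ksp = [Cu²⁺][OH⁻]^2 = [Cu²⁺](0.255)^2
[Cu²⁺] = 1.31×10⁻²⁰ / (0.255)^2 = 2.01×10⁻¹⁹
[Cu²⁺] = 2.01×10⁻¹⁹ mol/L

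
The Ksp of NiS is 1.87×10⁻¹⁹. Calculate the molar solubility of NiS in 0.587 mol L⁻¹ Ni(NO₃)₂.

3.19×10⁻¹⁹ M

NiS(s) ⇌ Ni²⁺(aq) + S²⁻(aq)
With Ni²⁺ already at 0.587 mol L⁻¹ and s small, take [Ni²⁺] ≈ 0.587 mol L⁻¹ and [S²⁻] = s.
Ksp = [Ni²⁺][S²⁻] = (0.587)s
s = 1.87×10⁻¹⁹ / (0.587) = 3.19×10⁻¹⁹
s = 3.19×10⁻¹⁹ mol L⁻¹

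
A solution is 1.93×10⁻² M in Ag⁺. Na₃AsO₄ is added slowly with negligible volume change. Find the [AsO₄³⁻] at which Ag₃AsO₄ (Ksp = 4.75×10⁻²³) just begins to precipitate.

The threshold for precipitation is Q = Ksp.
Ag₃AsO₄(s) ⇌ 3 Ag⁺(aq) + AsO₄³⁻(aq)
Ksp = [Ag⁺]^3[AsO₄³⁻] = [AsO₄³⁻](1.93×10⁻²)^3
[AsO₄³⁻] = 4.75×10⁻²³ / (1.93×10⁻²)^3 = 6.61×10⁻¹⁸
[AsO₄³⁻] = 6.61×10⁻¹⁸ M

6.61×10⁻¹⁸ M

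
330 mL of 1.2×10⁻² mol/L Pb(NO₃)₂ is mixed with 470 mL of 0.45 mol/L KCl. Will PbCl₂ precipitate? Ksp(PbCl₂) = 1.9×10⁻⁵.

Total volume after mixing = 330 + 470 = 800 mL.
[Pb²⁺] = (1.2×10⁻²)(330)/800 = 5.0×10⁻³ mol/L
[Cl⁻] = (0.45)(470)/800 = 0.26 mol/L
Q = [Pb²⁺][Cl⁻]^2 = 3.5×10⁻⁴
Q = 3.5×10⁻⁴ > Ksp = 1.9×10⁻⁵, so the solution is supersaturated and PbCl₂ precipitates.

Yes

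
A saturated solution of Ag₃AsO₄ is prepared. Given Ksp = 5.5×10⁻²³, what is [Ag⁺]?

3.6×10⁻⁶ M

Ag₃AsO₄(s) ⇌ 3 Ag⁺(aq) + AsO₄³⁻(aq)
Call the molar solubility s, so that [Ag⁺] = 3s and [AsO₄³⁻] = s.
Ksp = [Ag⁺]^3[AsO₄³⁻] = (3s)^3 · s = 27s^4 = 5.5×10⁻²³
s = 1.2×10⁻⁶ mol/L
[Ag⁺] = 3s = 3.6×10⁻⁶ mol/L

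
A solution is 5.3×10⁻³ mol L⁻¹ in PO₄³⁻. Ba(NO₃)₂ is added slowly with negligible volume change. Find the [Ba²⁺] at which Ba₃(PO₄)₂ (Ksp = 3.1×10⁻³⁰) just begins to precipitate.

A salt starts to precipitate once the ion product Q reaches its Ksp.
Ba₃(PO₄)₂(s) ⇌ 3 Ba²⁺(aq) + 2 PO₄³⁻(aq)
Ksp = [Ba²⁺]^3[PO₄³⁻]^2 = [Ba²⁺]^3(5.3×10⁻³)^2
[Ba²⁺]^3 = 3.1×10⁻³⁰ / (5.3×10⁻³)^2 = 1.1×10⁻²⁵
[Ba²⁺] = 4.8×10⁻⁹ mol L⁻¹

4.8×10⁻⁹ M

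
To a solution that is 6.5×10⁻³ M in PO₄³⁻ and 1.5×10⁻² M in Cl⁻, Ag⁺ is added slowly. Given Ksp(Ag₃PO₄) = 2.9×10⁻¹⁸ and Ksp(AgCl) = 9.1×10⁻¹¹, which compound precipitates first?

A salt starts to precipitate once the ion product Q reaches its Ksp.
For Ag₃PO₄: [Ag⁺] = (Ksp/[PO₄³⁻])^(1/3) = 7.6×10⁻⁶ M
For AgCl: [Ag⁺] = (Ksp/[Cl⁻]) = 6.1×10⁻⁹ M
Since AgCl needs less Ag⁺ to reach saturation, it precipitates first.

AgCl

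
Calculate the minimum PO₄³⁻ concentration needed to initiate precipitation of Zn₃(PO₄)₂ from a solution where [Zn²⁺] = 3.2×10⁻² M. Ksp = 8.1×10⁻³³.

1.6×10⁻¹⁴ M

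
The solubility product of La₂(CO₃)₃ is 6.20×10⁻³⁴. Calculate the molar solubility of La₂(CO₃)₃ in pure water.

8.95×10⁻⁸ M

La₂(CO₃)₃(s) ⇌ 2 La³⁺(aq) + 3 CO₃²⁻(aq)
Let s be the molar solubility. Then [La³⁺] = 2s and [CO₃²⁻] = 3s.
Ksp = [La³⁺]^2[CO₃²⁻]^3 = (2s)^2 · (3s)^3 = 108s^5
108s^5 = 6.20×10⁻³⁴  ⇒  s^5 = 5.74×10⁻³⁶
s = 8.95×10⁻⁸ mol L⁻¹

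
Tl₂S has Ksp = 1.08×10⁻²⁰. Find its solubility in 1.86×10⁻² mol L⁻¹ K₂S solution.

Tl₂S(s) ⇌ 2 Tl⁺(aq) + S²⁻(aq)
With S²⁻ already at 1.86×10⁻² mol L⁻¹ and s small, take [S²⁻] ≈ 1.86×10⁻² mol L⁻¹ and [Tl⁺] = 2s.
Ksp = [Tl⁺]^2[S²⁻] = (2s)^2(1.86×10⁻²)
(2s)^2 = 1.08×10⁻²⁰ / (1.86×10⁻²) = 5.81×10⁻¹⁹
s = 3.81×10⁻¹⁰ mol L⁻¹

3.81×10⁻¹⁰ M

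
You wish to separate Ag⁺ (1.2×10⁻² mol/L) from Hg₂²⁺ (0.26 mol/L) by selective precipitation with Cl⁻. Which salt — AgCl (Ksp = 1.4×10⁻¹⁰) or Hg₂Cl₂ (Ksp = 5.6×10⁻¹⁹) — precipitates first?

The threshold for precipitation is Q = Ksp.
For AgCl: [Cl⁻] = (Ksp/[Ag⁺]) = 1.2×10⁻⁸ mol/L
For Hg₂Cl₂: [Cl⁻] = (Ksp/[Hg₂²⁺])^(1/2) = 1.5×10⁻⁹ mol/L
The smaller threshold [Cl⁻] is reached first, so Hg₂Cl₂ precipitates first.

Hg₂Cl₂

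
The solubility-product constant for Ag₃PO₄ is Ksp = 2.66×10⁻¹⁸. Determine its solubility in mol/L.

Ag₃PO₄(s) ⇌ 3 Ag⁺(aq) + PO₄³⁻(aq)
If s mol/L of Ag₃PO₄ dissolves, [Ag⁺] = 3s and [PO₄³⁻] = s.
Ksp = [Ag⁺]^3[PO₄³⁻] = (3s)^3 · s = 27s^4
27s^4 = 2.66×10⁻¹⁸  ⇒  s^4 = 9.85×10⁻²⁰
s = (9.85×10⁻²⁰)^(1/4) = 1.77×10⁻⁵ M

1.77×10⁻⁵ M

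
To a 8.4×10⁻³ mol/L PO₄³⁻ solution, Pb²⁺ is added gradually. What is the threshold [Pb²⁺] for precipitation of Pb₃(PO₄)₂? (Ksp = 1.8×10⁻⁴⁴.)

6.3×10⁻¹⁴ M

Precipitation begins when Q = Ksp.
Pb₃(PO₄)₂(s) ⇌ 3 Pb²⁺(aq) + 2 PO₄³⁻(aq)
Ksp = [Pb²⁺]^3[PO₄³⁻]^2 = [Pb²⁺]^3(8.4×10⁻³)^2
[Pb²⁺]^3 = 1.8×10⁻⁴⁴ / (8.4×10⁻³)^2 = 2.6×10⁻⁴⁰
[Pb²⁺] = 6.3×10⁻¹⁴ mol/L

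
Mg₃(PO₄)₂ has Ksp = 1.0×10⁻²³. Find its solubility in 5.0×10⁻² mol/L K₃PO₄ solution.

Mg₃(PO₄)₂(s) ⇌ 3 Mg²⁺(aq) + 2 PO₄³⁻(aq)
The solution already contains PO₄³⁻ at 5.0×10⁻² mol/L. Let s be the molar solubility of Mg₃(PO₄)₂.
[PO₄³⁻] ≈ 5.0×10⁻² mol/L (common ion dominates); [Mg²⁺] = 3s.
Ksp = [Mg²⁺]^3[PO₄³⁻]^2 = (3s)^3(5.0×10⁻²)^2
(3s)^3 = 1.0×10⁻²³ / (5.0×10⁻²)^2 = 4.0×10⁻²¹
s = 5.3×10⁻⁸ mol/L

5.3×10⁻⁸ M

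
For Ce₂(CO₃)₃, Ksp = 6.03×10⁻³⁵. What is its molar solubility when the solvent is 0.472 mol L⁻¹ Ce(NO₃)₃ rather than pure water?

Ce₂(CO₃)₃(s) ⇌ 2 Ce³⁺(aq) + 3 CO₃²⁻(aq)
The solution already contains Ce³⁺ at 0.472 mol L⁻¹. Let s be the molar solubility of Ce₂(CO₃)₃.
[Ce³⁺] ≈ 0.472 mol L⁻¹ (common ion dominates); [CO₃²⁻] = 3s.
Ksp = [Ce³⁺]^2[CO₃²⁻]^3 = (0.472)^2(3s)^3
(3s)^3 = 6.03×10⁻³⁵ / (0.472)^2 = 2.71×10⁻³⁴
s = 2.16×10⁻¹² mol L⁻¹

2.16×10⁻¹² M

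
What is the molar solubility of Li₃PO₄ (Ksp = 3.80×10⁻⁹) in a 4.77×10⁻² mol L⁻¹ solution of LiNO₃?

3.50×10⁻⁵ M

Li₃PO₄(s) ⇌ 3 Li⁺(aq) + PO₄³⁻(aq)
Li⁺ is already present at 4.77×10⁻² mol L⁻¹. If s mol/L of Li₃PO₄ dissolves, [PO₄³⁻] = s while [Li⁺] ≈ 4.77×10⁻² mol L⁻¹.
Ksp = [Li⁺]^3[PO₄³⁻] = (4.77×10⁻²)^3s
s = 3.80×10⁻⁹ / (4.77×10⁻²)^3 = 3.50×10⁻⁵
s = 3.50×10⁻⁵ mol L⁻¹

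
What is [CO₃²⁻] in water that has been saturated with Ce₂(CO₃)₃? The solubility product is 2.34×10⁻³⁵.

1.39×10⁻⁷ M

Ce₂(CO₃)₃(s) ⇌ 2 Ce³⁺(aq) + 3 CO₃²⁻(aq)
With molar solubility s: [Ce³⁺] = 2s, [CO₃²⁻] = 3s.
Ksp = [Ce³⁺]^2[CO₃²⁻]^3 = (2s)^2 · (3s)^3 = 108s^5 = 2.34×10⁻³⁵
s = 4.65×10⁻⁸ mol/L
[CO₃²⁻] = 3s = 1.39×10⁻⁷ mol/L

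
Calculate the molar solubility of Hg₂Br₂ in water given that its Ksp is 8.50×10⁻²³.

Hg₂Br₂(s) ⇌ Hg₂²⁺(aq) + 2 Br⁻(aq)
For each mole of Hg₂Br₂ that dissolves per liter, [Hg₂²⁺] = s and [Br⁻] = 2s; let s denote this solubility.
Ksp = [Hg₂²⁺][Br⁻]^2 = s · (2s)^2 = 4s^3
4s^3 = 8.50×10⁻²³  ⇒  s^3 = 2.13×10⁻²³
s = 2.77×10⁻⁸ mol L⁻¹

2.77×10⁻⁸ M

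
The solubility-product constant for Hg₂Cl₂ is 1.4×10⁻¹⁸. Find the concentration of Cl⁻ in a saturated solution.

1.4×10⁻⁶ M

Hg₂Cl₂(s) ⇌ Hg₂²⁺(aq) + 2 Cl⁻(aq)
Call the molar solubility s, so that [Hg₂²⁺] = s and [Cl⁻] = 2s.
Ksp = [Hg₂²⁺][Cl⁻]^2 = s · (2s)^2 = 4s^3 = 1.4×10⁻¹⁸
s = 7.0×10⁻⁷ mol L⁻¹
[Cl⁻] = 2s = 1.4×10⁻⁶ mol L⁻¹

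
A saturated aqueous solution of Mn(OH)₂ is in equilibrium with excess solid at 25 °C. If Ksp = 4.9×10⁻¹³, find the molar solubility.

Mn(OH)₂(s) ⇌ Mn²⁺(aq) + 2 OH⁻(aq)
Let s be the molar solubility. Then [Mn²⁺] = s and [OH⁻] = 2s.
Ksp = [Mn²⁺][OH⁻]^2 = s · (2s)^2 = 4s^3
4s^3 = 4.9×10⁻¹³  ⇒  s^3 = 1.2×10⁻¹³
Taking the 3rd root, s = 5.0×10⁻⁵ M.

5.0×10⁻⁵ M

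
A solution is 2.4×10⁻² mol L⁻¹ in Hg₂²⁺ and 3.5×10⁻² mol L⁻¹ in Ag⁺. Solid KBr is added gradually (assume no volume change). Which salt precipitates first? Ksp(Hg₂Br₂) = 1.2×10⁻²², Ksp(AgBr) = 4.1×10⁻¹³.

AgBr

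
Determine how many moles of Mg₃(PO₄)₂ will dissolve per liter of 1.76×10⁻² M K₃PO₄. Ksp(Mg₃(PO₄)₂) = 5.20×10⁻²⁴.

Mg₃(PO₄)₂(s) ⇌ 3 Mg²⁺(aq) + 2 PO₄³⁻(aq)
The solution already contains PO₄³⁻ at 1.76×10⁻² M. Let s be the molar solubility of Mg₃(PO₄)₂.
[PO₄³⁻] ≈ 1.76×10⁻² M (common ion dominates); [Mg²⁺] = 3s.
Ksp = [Mg²⁺]^3[PO₄³⁻]^2 = (3s)^3(1.76×10⁻²)^2
(3s)^3 = 5.20×10⁻²⁴ / (1.76×10⁻²)^2 = 1.68×10⁻²⁰
s = 8.54×10⁻⁸ M

8.54×10⁻⁸ M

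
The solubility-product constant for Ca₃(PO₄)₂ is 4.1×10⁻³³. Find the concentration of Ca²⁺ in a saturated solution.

3.9×10⁻⁷ M

Ca₃(PO₄)₂(s) ⇌ 3 Ca²⁺(aq) + 2 PO₄³⁻(aq)
Call the molar solubility s, so that [Ca²⁺] = 3s and [PO₄³⁻] = 2s.
Ksp = [Ca²⁺]^3[PO₄³⁻]^2 = (3s)^3 · (2s)^2 = 108s^5 = 4.1×10⁻³³
s = 1.3×10⁻⁷ mol/L
[Ca²⁺] = 3s = 3.9×10⁻⁷ mol/L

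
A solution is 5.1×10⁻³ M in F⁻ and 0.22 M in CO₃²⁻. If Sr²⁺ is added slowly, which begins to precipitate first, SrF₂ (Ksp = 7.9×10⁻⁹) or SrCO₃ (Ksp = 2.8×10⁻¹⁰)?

Precipitation begins when Q = Ksp.
For SrF₂: [Sr²⁺] = (Ksp/[F⁻]^2) = 3.0×10⁻⁴ M
For SrCO₃: [Sr²⁺] = (Ksp/[CO₃²⁻]) = 1.3×10⁻⁹ M
Since SrCO₃ needs less Sr²⁺ to reach saturation, it precipitates first.

SrCO₃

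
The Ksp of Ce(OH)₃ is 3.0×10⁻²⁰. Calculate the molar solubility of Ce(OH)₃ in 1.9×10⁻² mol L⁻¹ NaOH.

4.4×10⁻¹⁵ M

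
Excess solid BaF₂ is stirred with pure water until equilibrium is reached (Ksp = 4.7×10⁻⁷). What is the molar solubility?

4.9×10⁻³ M

BaF₂(s) ⇌ Ba²⁺(aq) + 2 F⁻(aq)
Let s be the molar solubility. Then [Ba²⁺] = s and [F⁻] = 2s.
Ksp = [Ba²⁺][F⁻]^2 = s · (2s)^2 = 4s^3
4s^3 = 4.7×10⁻⁷  ⇒  s^3 = 1.2×10⁻⁷
s = (1.2×10⁻⁷)^(1/3) = 4.9×10⁻³ mol/L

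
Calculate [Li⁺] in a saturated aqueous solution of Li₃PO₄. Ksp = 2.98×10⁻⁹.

9.72×10⁻³ M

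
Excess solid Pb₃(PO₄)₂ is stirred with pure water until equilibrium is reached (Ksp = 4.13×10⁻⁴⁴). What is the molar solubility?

8.25×10⁻¹⁰ M

Pb₃(PO₄)₂(s) ⇌ 3 Pb²⁺(aq) + 2 PO₄³⁻(aq)
With molar solubility s: [Pb²⁺] = 3s, [PO₄³⁻] = 2s.
Ksp = [Pb²⁺]^3[PO₄³⁻]^2 = (3s)^3 · (2s)^2 = 108s^5
108s^5 = 4.13×10⁻⁴⁴  ⇒  s^5 = 3.82×10⁻⁴⁶
Taking the 5th root, s = 8.25×10⁻¹⁰ mol L⁻¹.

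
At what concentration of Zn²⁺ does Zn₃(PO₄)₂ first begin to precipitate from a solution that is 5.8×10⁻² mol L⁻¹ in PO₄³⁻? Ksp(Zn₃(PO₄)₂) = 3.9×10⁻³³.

1.1×10⁻¹⁰ M

Each salt precipitates once Q = Ksp for that salt.
Zn₃(PO₄)₂(s) ⇌ 3 Zn²⁺(aq) + 2 PO₄³⁻(aq)
Ksp = [Zn²⁺]^3[PO₄³⁻]^2 = [Zn²⁺]^3(5.8×10⁻²)^2
[Zn²⁺]^3 = 3.9×10⁻³³ / (5.8×10⁻²)^2 = 1.2×10⁻³⁰
[Zn²⁺] = 1.1×10⁻¹⁰ mol L⁻¹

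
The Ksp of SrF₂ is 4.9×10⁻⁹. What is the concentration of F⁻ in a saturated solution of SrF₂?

2.1×10⁻³ M

SrF₂(s) ⇌ Sr²⁺(aq) + 2 F⁻(aq)
Call the molar solubility s, so that [Sr²⁺] = s and [F⁻] = 2s.
Ksp = [Sr²⁺][F⁻]^2 = s · (2s)^2 = 4s^3 = 4.9×10⁻⁹
s = 1.1×10⁻³ mol L⁻¹
[F⁻] = 2s = 2.1×10⁻³ mol L⁻¹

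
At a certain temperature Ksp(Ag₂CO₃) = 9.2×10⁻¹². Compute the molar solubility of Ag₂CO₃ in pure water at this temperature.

1.3×10⁻⁴ M

Ag₂CO₃(s) ⇌ 2 Ag⁺(aq) + CO₃²⁻(aq)
Let s be the molar solubility. Then [Ag⁺] = 2s and [CO₃²⁻] = s.
Ksp = [Ag⁺]^2[CO₃²⁻] = (2s)^2 · s = 4s^3
4s^3 = 9.2×10⁻¹²  ⇒  s^3 = 2.3×10⁻¹²
Taking the 3rd root, s = 1.3×10⁻⁴ mol L⁻¹.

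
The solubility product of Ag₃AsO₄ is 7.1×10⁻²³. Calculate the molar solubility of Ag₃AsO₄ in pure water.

1.3×10⁻⁶ M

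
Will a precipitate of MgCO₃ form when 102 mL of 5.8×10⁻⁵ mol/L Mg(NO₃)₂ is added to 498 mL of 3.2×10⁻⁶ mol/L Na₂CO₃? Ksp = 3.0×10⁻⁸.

No

The combined volume is 600 mL.
[Mg²⁺] = (5.8×10⁻⁵)(102)/600 = 9.9×10⁻⁶ mol/L
[CO₃²⁻] = (3.2×10⁻⁶)(498)/600 = 2.7×10⁻⁶ mol/L
Q = [Mg²⁺][CO₃²⁻] = 2.6×10⁻¹¹
Since Q (2.6×10⁻¹¹) is less than Ksp (3.0×10⁻⁸), no MgCO₃ precipitates.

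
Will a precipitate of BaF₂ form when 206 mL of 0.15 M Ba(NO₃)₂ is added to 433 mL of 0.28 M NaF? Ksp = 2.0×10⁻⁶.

After mixing, V = 206 mL + 433 mL = 639 mL.
[Ba²⁺] = (0.15)(206)/639 = 4.8×10⁻² M
[F⁻] = (0.28)(433)/639 = 0.19 M
Q = [Ba²⁺][F⁻]^2 = 1.7×10⁻³
Q = 1.7×10⁻³ > Ksp = 2.0×10⁻⁶, so the solution is supersaturated and BaF₂ precipitates.

Yes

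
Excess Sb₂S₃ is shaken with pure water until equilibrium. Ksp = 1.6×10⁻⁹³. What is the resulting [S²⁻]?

Sb₂S₃(s) ⇌ 2 Sb³⁺(aq) + 3 S²⁻(aq)
Let s be the molar solubility. Then [Sb³⁺] = 2s and [S²⁻] = 3s.
Ksp = [Sb³⁺]^2[S²⁻]^3 = (2s)^2 · (3s)^3 = 108s^5 = 1.6×10⁻⁹³
s = 1.1×10⁻¹⁹ mol L⁻¹
[S²⁻] = 3s = 3.2×10⁻¹⁹ mol L⁻¹

3.2×10⁻¹⁹ M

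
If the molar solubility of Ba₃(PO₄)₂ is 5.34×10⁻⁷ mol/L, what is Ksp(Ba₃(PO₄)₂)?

Ba₃(PO₄)₂(s) ⇌ 3 Ba²⁺(aq) + 2 PO₄³⁻(aq)
For each mole of Ba₃(PO₄)₂ that dissolves per liter, [Ba²⁺] = 3s and [PO₄³⁻] = 2s; let s denote this solubility.
Ksp = [Ba²⁺]^3[PO₄³⁻]^2 = (3s)^3 · (2s)^2 = 108s^5
Ksp = 108 × (5.34×10⁻⁷)^5 = 4.69×10⁻³⁰

Ksp = 4.69×10⁻³⁰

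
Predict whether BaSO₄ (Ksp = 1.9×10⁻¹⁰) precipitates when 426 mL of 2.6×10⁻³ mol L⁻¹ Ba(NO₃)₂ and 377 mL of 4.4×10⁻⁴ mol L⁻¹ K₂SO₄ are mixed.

Yes

Total volume after mixing = 426 + 377 = 803 mL.
[Ba²⁺] = (2.6×10⁻³)(426)/803 = 1.4×10⁻³ mol L⁻¹
[SO₄²⁻] = (4.4×10⁻⁴)(377)/803 = 2.1×10⁻⁴ mol L⁻¹
Q = [Ba²⁺][SO₄²⁻] = 2.8×10⁻⁷
Since Q (2.8×10⁻⁷) exceeds Ksp (1.9×10⁻¹⁰), BaSO₄ will precipitate.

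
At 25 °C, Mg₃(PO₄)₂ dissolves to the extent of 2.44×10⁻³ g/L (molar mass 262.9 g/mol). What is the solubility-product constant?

Convert to molarity: s = 2.44×10⁻³ / 262.9 = 9.2811×10⁻⁶ mol/L
Mg₃(PO₄)₂(s) ⇌ 3 Mg²⁺(aq) + 2 PO₄³⁻(aq)
If s mol/L of Mg₃(PO₄)₂ dissolves, [Mg²⁺] = 3s and [PO₄³⁻] = 2s.
Ksp = [Mg²⁺]^3[PO₄³⁻]^2 = (3s)^3 · (2s)^2 = 108s^5
Ksp = 108 × (9.2811×10⁻⁶)^5 = 7.44×10⁻²⁴

Ksp = 7.44×10⁻²⁴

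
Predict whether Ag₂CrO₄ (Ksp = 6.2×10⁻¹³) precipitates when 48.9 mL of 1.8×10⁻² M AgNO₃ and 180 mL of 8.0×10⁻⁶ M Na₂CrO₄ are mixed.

After mixing, V = 48.9 mL + 180 mL = 228.9 mL.
[Ag⁺] = (1.8×10⁻²)(48.9)/228.9 = 3.8×10⁻³ M
[CrO₄²⁻] = (8.0×10⁻⁶)(180)/228.9 = 6.3×10⁻⁶ M
Q = [Ag⁺]^2[CrO₄²⁻] = 9.3×10⁻¹¹
Because Q > Ksp (9.3×10⁻¹¹ vs 6.2×10⁻¹³), a precipitate of Ag₂CrO₄ forms.

Yes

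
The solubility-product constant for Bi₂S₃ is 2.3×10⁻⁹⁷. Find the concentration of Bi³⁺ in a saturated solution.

Bi₂S₃(s) ⇌ 2 Bi³⁺(aq) + 3 S²⁻(aq)
For each mole of Bi₂S₃ that dissolves per liter, [Bi³⁺] = 2s and [S²⁻] = 3s; let s denote this solubility.
Ksp = [Bi³⁺]^2[S²⁻]^3 = (2s)^2 · (3s)^3 = 108s^5 = 2.3×10⁻⁹⁷
s = 1.8×10⁻²⁰ M
[Bi³⁺] = 2s = 3.7×10⁻²⁰ M

3.7×10⁻²⁰ M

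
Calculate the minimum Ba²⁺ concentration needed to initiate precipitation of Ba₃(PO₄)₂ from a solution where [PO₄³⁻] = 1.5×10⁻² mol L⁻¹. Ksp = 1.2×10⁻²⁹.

3.8×10⁻⁹ M

Each salt precipitates once Q = Ksp for that salt.
Ba₃(PO₄)₂(s) ⇌ 3 Ba²⁺(aq) + 2 PO₄³⁻(aq)
Ksp = [Ba²⁺]^3[PO₄³⁻]^2 = [Ba²⁺]^3(1.5×10⁻²)^2
[Ba²⁺]^3 = 1.2×10⁻²⁹ / (1.5×10⁻²)^2 = 5.3×10⁻²⁶
[Ba²⁺] = 3.8×10⁻⁹ mol L⁻¹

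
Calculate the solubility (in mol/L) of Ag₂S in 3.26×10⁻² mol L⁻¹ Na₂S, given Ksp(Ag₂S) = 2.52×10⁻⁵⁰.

4.40×10⁻²⁵ M

Ag₂S(s) ⇌ 2 Ag⁺(aq) + S²⁻(aq)
With S²⁻ already at 3.26×10⁻² mol L⁻¹ and s small, take [S²⁻] ≈ 3.26×10⁻² mol L⁻¹ and [Ag⁺] = 2s.
Ksp = [Ag⁺]^2[S²⁻] = (2s)^2(3.26×10⁻²)
(2s)^2 = 2.52×10⁻⁵⁰ / (3.26×10⁻²) = 7.73×10⁻⁴⁹
s = 4.40×10⁻²⁵ mol L⁻¹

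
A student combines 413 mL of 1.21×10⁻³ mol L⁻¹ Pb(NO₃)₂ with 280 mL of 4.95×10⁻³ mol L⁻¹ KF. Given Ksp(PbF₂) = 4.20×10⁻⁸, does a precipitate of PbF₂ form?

No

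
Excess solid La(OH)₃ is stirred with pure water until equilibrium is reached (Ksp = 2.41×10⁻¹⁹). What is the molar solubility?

9.72×10⁻⁶ M

La(OH)₃(s) ⇌ La³⁺(aq) + 3 OH⁻(aq)
If s mol/L of La(OH)₃ dissolves, [La³⁺] = s and [OH⁻] = 3s.
Ksp = [La³⁺][OH⁻]^3 = s · (3s)^3 = 27s^4
27s^4 = 2.41×10⁻¹⁹  ⇒  s^4 = 8.93×10⁻²¹
s = 9.72×10⁻⁶ mol L⁻¹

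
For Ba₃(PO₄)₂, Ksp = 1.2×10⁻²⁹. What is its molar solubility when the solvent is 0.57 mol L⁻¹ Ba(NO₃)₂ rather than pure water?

4.0×10⁻¹⁵ M

Ba₃(PO₄)₂(s) ⇌ 3 Ba²⁺(aq) + 2 PO₄³⁻(aq)
The solution already contains Ba²⁺ at 0.57 mol L⁻¹. Let s be the molar solubility of Ba₃(PO₄)₂.
[Ba²⁺] ≈ 0.57 mol L⁻¹ (common ion dominates); [PO₄³⁻] = 2s.
Ksp = [Ba²⁺]^3[PO₄³⁻]^2 = (0.57)^3(2s)^2
(2s)^2 = 1.2×10⁻²⁹ / (0.57)^3 = 6.5×10⁻²⁹
s = 4.0×10⁻¹⁵ mol L⁻¹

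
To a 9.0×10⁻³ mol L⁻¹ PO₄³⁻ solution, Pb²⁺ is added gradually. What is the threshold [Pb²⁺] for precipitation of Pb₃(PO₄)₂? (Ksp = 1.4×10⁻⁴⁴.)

Precipitation begins when Q = Ksp.
Pb₃(PO₄)₂(s) ⇌ 3 Pb²⁺(aq) + 2 PO₄³⁻(aq)
Ksp = [Pb²⁺]^3[PO₄³⁻]^2 = [Pb²⁺]^3(9.0×10⁻³)^2
[Pb²⁺]^3 = 1.4×10⁻⁴⁴ / (9.0×10⁻³)^2 = 1.7×10⁻⁴⁰
[Pb²⁺] = 5.6×10⁻¹⁴ mol L⁻¹

5.6×10⁻¹⁴ M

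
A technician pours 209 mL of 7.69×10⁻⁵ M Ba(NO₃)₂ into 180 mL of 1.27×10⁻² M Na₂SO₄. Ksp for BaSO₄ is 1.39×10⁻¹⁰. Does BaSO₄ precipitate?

Yes

After mixing, V = 209 mL + 180 mL = 389 mL.
[Ba²⁺] = (7.69×10⁻⁵)(209)/389 = 4.13×10⁻⁵ M
[SO₄²⁻] = (1.27×10⁻²)(180)/389 = 5.88×10⁻³ M
Q = [Ba²⁺][SO₄²⁻] = 2.43×10⁻⁷
Q = 2.43×10⁻⁷ > Ksp = 1.39×10⁻¹⁰, so the solution is supersaturated and BaSO₄ precipitates.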